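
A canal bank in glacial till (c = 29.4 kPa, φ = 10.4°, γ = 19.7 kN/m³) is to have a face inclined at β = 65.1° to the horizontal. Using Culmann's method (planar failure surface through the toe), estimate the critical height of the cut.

Culmann's analysis gives the critical failure plane at α_cr = (β + φ)/2 = (65.1 + 10.4)/2 = 37.8°, and the critical height
H_c = (4c/γ) · sinβ cosφ / [1 − cos(β − φ)]
    = (4·29.4/19.7) · sin65.1°·cos10.4° / [1 − cos(54.7°)]
    = 5.970 · 0.9070·0.9836 / [1 − 0.5779]
    = 5.970 · 0.8921 / 0.4221
    = 12.62 m

H_c = 12.62 m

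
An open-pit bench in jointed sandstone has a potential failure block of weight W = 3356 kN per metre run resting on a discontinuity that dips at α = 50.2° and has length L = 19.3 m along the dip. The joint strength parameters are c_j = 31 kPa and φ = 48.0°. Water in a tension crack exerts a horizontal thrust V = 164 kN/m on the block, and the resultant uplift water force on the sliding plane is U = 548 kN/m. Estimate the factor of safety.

FS = 0.83

Resolving the block weight along and normal to the plane and applying the Mohr–Coulomb strength on the joint:
N' = W cosα − U − V sinα = 3356·cos50.2° − 548 − 164·sin50.2° = 1474.2 kN/m
Driving force T = W sinα + V cosα = 3356·sin50.2° + 164·cos50.2° = 2683.3 kN/m
Resisting force R = c_j·L + N'·tanφ = 31·19.3 + 1474.2·tan48.0° = 598.3 + 1637.3 = 2235.6 kN/m
FS = R / T = 2235.6 / 2683.3 = 0.833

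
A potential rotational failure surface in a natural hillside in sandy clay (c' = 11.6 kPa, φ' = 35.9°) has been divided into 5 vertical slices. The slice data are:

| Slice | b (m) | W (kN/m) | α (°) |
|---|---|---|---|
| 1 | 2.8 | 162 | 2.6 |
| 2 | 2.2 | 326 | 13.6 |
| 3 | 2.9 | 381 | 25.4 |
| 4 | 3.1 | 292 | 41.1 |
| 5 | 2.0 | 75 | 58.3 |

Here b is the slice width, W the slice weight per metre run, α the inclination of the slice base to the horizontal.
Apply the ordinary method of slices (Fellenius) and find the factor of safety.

FS = 1.93

Ordinary method of slices: FS = Σ[c'·Δl_i + (W_i cosα_i)·tanφ'] / Σ W_i sinα_i, with Δl_i = b_i / cosα_i.
Slice 1: Δl = 2.8/cos2.6° = 2.803 m; N'_1 = 162·cos2.6° = 161.8; c'Δl = 32.51; W sinα = 7.3
Slice 2: Δl = 2.2/cos13.6° = 2.263 m; N'_2 = 326·cos13.6° = 316.9; c'Δl = 26.26; W sinα = 76.7
Slice 3: Δl = 2.9/cos25.4° = 3.210 m; N'_3 = 381·cos25.4° = 344.2; c'Δl = 37.24; W sinα = 163.4
Slice 4: Δl = 3.1/cos41.1° = 4.114 m; N'_4 = 292·cos41.1° = 220.0; c'Δl = 47.72; W sinα = 192.0
Slice 5: Δl = 2.0/cos58.3° = 3.806 m; N'_5 = 75·cos58.3° = 39.4; c'Δl = 44.15; W sinα = 63.8
Σc'Δl = 187.9 kN/m; ΣN' = 1082.3 kN/m; ΣW sinα = 503.2 kN/m
Resisting = 187.9 + 1082.3·tan35.9° = 187.9 + 783.5 = 971.3 kN/m
FS = 971.3 / 503.2 = 1.930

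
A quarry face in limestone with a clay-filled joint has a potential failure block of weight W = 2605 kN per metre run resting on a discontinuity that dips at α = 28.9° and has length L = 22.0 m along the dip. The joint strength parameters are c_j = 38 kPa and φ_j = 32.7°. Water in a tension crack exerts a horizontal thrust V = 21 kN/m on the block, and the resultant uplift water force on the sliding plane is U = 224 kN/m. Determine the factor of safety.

Resolving the block weight along and normal to the plane and applying the Mohr–Coulomb strength on the joint:
N' = W cosα − U − V sinα = 2605·cos28.9° − 224 − 21·sin28.9° = 2046.4 kN/m
Driving force T = W sinα + V cosα = 2605·sin28.9° + 21·cos28.9° = 1277.3 kN/m
Resisting force R = c_j·L + N'·tanφ_j = 38·22.0 + 2046.4·tan32.7° = 836.0 + 1313.8 = 2149.8 kN/m
FS = R / T = 2149.8 / 1277.3 = 1.683

FS = 1.68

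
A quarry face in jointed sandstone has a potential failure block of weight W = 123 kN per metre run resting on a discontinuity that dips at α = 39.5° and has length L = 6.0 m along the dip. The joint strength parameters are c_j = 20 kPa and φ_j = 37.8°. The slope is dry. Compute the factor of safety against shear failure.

FS = 2.47

Resolving the block weight along and normal to the plane and applying the Mohr–Coulomb strength on the joint:
N' = W cosα = 123·cos39.5° = 94.9 kN/m
Driving force T = W sinα = 123·sin39.5° = 78.2 kN/m
Resisting force R = c_j·L + N'·tanφ_j = 20·6.0 + 94.9·tan37.8° = 120.0 + 73.6 = 193.6 kN/m
FS = R / T = 193.6 / 78.2 = 2.475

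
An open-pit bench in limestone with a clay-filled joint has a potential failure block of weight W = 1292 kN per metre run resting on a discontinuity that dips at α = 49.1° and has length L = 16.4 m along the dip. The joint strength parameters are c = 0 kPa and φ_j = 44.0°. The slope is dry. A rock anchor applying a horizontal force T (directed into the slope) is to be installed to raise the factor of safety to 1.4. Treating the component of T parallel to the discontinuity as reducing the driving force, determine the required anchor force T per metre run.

Resolving forces along and normal to the sliding plane, with the horizontal anchor force T adding T·sinα to the effective normal force and T·cosα acting up the plane against the driving force:
FS = [cL + (W cosα + T sinα) tanφ_j] / [W sinα − T cosα]
Without the anchor: N' = 845.9 kN/m, driving T_d = 976.6 kN/m, resisting R = 0·16.4 + 845.9·tan44.0° = 816.9 kN/m, FS = 0.84.
Setting FS = 1.4 and solving for T:
1.4·(976.6 − T cos49.1°) = 816.9 + T sin49.1°·tan44.0°
T·(sin49.1°·tan44.0° + 1.4·cos49.1°) = 1.4·976.6 − 816.9
T·(0.7559·0.9657 + 1.4·0.6547) = 1367.2 − 816.9 = 550.3
T·1.6466 = 550.3
T = 334.2 kN/m

T = 334 kN/m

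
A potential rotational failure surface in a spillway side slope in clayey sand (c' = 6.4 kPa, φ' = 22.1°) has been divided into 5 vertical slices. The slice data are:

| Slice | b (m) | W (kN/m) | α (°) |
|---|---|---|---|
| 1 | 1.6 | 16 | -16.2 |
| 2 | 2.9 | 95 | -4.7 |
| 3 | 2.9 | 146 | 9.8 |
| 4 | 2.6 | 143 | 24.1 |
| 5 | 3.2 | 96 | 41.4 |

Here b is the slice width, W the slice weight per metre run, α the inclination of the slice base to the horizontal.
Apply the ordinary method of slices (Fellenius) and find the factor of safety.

FS = 2.07

Ordinary method of slices: FS = Σ[c'·Δl_i + (W_i cosα_i)·tanφ'] / Σ W_i sinα_i, with Δl_i = b_i / cosα_i.
Slice 1: Δl = 1.6/cos(-16.2°) = 1.666 m; N'_1 = 16·cos(-16.2°) = 15.4; c'Δl = 10.66; W sinα = -4.5
Slice 2: Δl = 2.9/cos(-4.7°) = 2.910 m; N'_2 = 95·cos(-4.7°) = 94.7; c'Δl = 18.62; W sinα = -7.8
Slice 3: Δl = 2.9/cos9.8° = 2.943 m; N'_3 = 146·cos9.8° = 143.9; c'Δl = 18.83; W sinα = 24.9
Slice 4: Δl = 2.6/cos24.1° = 2.848 m; N'_4 = 143·cos24.1° = 130.5; c'Δl = 18.23; W sinα = 58.4
Slice 5: Δl = 3.2/cos41.4° = 4.266 m; N'_5 = 96·cos41.4° = 72.0; c'Δl = 27.30; W sinα = 63.5
Σc'Δl = 93.7 kN/m; ΣN' = 456.5 kN/m; ΣW sinα = 134.5 kN/m
Resisting = 93.7 + 456.5·tan22.1° = 93.7 + 185.3 = 279.0 kN/m
FS = 279.0 / 134.5 = 2.075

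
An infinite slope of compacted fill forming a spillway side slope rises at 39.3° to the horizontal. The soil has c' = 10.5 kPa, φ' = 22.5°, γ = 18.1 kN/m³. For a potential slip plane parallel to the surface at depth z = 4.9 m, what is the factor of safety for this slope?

FS = 0.75

For an infinite slope with a slip plane parallel to the surface (no pore pressure): FS = [c' + γz cos²β tanφ'] / [γz sinβ cosβ].
γz = 18.1·4.9 = 88.69 kN/m²
Numerator = 10.5 + 88.69·cos²39.3°·tan22.5° = 10.5 + 88.69·0.5988·0.4142 = 32.499 kPa
Denominator = 88.69·sin39.3°·cos39.3° = 88.69·0.6334·0.7738 = 43.470 kPa
FS = 32.499 / 43.470 = 0.748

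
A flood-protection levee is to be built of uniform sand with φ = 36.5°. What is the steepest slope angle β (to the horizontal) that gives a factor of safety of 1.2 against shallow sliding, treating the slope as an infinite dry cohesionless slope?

β = 31.7°

For an infinite dry cohesionless slope FS = tanφ/tanβ, so tanβ = tanφ / FS.
tanβ = tan36.5° / 1.2 = 0.7400 / 1.2 = 0.6166
β = arctan(0.6166) = 31.66°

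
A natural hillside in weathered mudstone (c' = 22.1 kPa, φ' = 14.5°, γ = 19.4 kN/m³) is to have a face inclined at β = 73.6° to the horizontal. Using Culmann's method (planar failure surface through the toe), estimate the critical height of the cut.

H_c = 8.70 m

Culmann's analysis gives the critical failure plane at α_cr = (β + φ')/2 = (73.6 + 14.5)/2 = 44.0°, and the critical height
H_c = (4c'/γ) · sinβ cosφ' / [1 − cos(β − φ')]
    = (4·22.1/19.4) · sin73.6°·cos14.5° / [1 − cos(59.1°)]
    = 4.557 · 0.9593·0.9681 / [1 − 0.5135]
    = 4.557 · 0.9288 / 0.4865
    = 8.70 m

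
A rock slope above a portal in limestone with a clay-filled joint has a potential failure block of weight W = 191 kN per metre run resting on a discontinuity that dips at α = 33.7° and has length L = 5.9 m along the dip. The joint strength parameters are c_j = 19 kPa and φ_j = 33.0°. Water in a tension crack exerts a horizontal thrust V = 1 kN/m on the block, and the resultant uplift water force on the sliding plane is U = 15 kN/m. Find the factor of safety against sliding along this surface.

FS = 1.92

Resolving the block weight along and normal to the plane and applying the Mohr–Coulomb strength on the joint:
N' = W cosα − U − V sinα = 191·cos33.7° − 15 − 1·sin33.7° = 143.3 kN/m
Driving force T = W sinα + V cosα = 191·sin33.7° + 1·cos33.7° = 106.8 kN/m
Resisting force R = c_j·L + N'·tanφ_j = 19·5.9 + 143.3·tan33.0° = 112.1 + 93.1 = 205.2 kN/m
FS = R / T = 205.2 / 106.8 = 1.921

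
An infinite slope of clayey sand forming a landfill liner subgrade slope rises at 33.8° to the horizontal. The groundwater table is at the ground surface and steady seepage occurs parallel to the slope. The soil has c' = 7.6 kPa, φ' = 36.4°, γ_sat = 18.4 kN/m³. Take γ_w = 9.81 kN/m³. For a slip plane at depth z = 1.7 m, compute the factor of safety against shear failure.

FS = 1.04

With seepage parallel to the slope and the water table at the surface, the effective normal stress on the slip plane uses the buoyant unit weight γ' = γ_sat − γ_w while the driving shear stress uses γ_sat:
FS = [c' + γ' z cos²β tanφ'] / [γ_sat z sinβ cosβ]
γ' = 18.4 − 9.81 = 8.59 kN/m³
Numerator = 7.6 + 8.59·1.7·cos²33.8°·tan36.4° = 7.6 + 8.59·1.7·0.6905·0.7373 = 15.034 kPa
Denominator = 18.4·1.7·sin33.8°·cos33.8° = 18.4·1.7·0.5563·0.8310 = 14.460 kPa
FS = 15.034 / 14.460 = 1.040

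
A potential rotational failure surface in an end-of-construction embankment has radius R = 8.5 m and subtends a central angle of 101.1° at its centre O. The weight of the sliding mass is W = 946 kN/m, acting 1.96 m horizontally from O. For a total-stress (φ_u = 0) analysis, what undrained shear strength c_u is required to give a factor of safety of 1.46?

c_u = 21.2 kPa

FS = c_u·L_a·R / (W·d), so c_u = FS·W·d / (L_a·R).
Arc length L_a = R·θ = 8.5·(101.1°·π/180) = 8.5·1.7645 = 15.00 m
c_u = 1.46·946·1.96 / (15.00·8.5) = 2707.1 / 127.49 = 21.23 kPa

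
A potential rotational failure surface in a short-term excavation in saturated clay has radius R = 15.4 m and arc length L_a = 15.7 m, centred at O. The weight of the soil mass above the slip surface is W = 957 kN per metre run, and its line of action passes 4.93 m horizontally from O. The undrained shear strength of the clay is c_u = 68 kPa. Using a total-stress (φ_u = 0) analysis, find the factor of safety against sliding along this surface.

Taking moments about the centre O, the resisting moment is provided by the undrained shear strength acting along the arc:
M_R = c_u·L_a·R = 68·15.70·15.4 = 16441.0 kN·m/m
M_D = W·d = 957·4.93 = 4718.0 kN·m/m
FS = M_R / M_D = 16441.0 / 4718.0 = 3.485

FS = 3.48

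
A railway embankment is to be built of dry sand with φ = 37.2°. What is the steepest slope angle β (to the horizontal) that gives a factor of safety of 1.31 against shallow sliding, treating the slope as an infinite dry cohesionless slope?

For an infinite dry cohesionless slope FS = tanφ/tanβ, so tanβ = tanφ / FS.
tanβ = tan37.2° / 1.31 = 0.7590 / 1.31 = 0.5794
β = arctan(0.5794) = 30.09°

β = 30.1°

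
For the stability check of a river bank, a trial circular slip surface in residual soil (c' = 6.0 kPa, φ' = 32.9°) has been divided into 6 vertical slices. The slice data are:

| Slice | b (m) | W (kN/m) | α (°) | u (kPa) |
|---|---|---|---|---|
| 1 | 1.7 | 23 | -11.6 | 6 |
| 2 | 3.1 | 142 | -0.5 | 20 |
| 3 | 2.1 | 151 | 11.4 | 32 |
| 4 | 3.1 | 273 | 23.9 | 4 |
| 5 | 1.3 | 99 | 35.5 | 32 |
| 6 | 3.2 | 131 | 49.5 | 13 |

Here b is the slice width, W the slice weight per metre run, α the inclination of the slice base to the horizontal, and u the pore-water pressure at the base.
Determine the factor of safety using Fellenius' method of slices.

Ordinary method of slices: FS = Σ[c'·Δl_i + (W_i cosα_i − u_i·Δl_i)·tanφ'] / Σ W_i sinα_i, with Δl_i = b_i / cosα_i.
Slice 1: Δl = 1.7/cos(-11.6°) = 1.735 m; N'_1 = 23·cos(-11.6°) − 6·1.735 = 12.1; c'Δl = 10.41; W sinα = -4.6
Slice 2: Δl = 3.1/cos(-0.5°) = 3.100 m; N'_2 = 142·cos(-0.5°) − 20·3.100 = 80.0; c'Δl = 18.60; W sinα = -1.2
Slice 3: Δl = 2.1/cos11.4° = 2.142 m; N'_3 = 151·cos11.4° − 32·2.142 = 79.5; c'Δl = 12.85; W sinα = 29.8
Slice 4: Δl = 3.1/cos23.9° = 3.391 m; N'_4 = 273·cos23.9° − 4·3.391 = 236.0; c'Δl = 20.34; W sinα = 110.6
Slice 5: Δl = 1.3/cos35.5° = 1.597 m; N'_5 = 99·cos35.5° − 32·1.597 = 29.5; c'Δl = 9.58; W sinα = 57.5
Slice 6: Δl = 3.2/cos49.5° = 4.927 m; N'_6 = 131·cos49.5° − 13·4.927 = 21.0; c'Δl = 29.56; W sinα = 99.6
Σc'Δl = 101.4 kN/m; ΣN' = 458.1 kN/m; ΣW sinα = 291.7 kN/m
Resisting = 101.4 + 458.1·tan32.9° = 101.4 + 296.4 = 397.7 kN/m
FS = 397.7 / 291.7 = 1.364

FS = 1.36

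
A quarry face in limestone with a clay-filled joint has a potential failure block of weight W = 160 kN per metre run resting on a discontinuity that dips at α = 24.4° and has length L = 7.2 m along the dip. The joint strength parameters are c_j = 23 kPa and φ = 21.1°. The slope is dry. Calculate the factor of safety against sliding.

FS = 3.36

Resolving the block weight along and normal to the plane and applying the Mohr–Coulomb strength on the joint:
N' = W cosα = 160·cos24.4° = 145.7 kN/m
Driving force T = W sinα = 160·sin24.4° = 66.1 kN/m
Resisting force R = c_j·L + N'·tanφ = 23·7.2 + 145.7·tan21.1° = 165.6 + 56.2 = 221.8 kN/m
FS = R / T = 221.8 / 66.1 = 3.356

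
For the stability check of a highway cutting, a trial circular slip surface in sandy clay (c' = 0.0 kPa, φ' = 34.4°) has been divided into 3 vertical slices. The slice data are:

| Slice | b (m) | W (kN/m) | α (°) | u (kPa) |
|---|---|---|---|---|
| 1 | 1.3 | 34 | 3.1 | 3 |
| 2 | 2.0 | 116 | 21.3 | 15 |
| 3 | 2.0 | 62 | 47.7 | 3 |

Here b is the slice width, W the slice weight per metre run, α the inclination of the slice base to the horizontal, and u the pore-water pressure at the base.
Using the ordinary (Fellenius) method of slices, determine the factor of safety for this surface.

Ordinary method of slices: FS = Σ[c'·Δl_i + (W_i cosα_i − u_i·Δl_i)·tanφ'] / Σ W_i sinα_i, with Δl_i = b_i / cosα_i.
Slice 1: Δl = 1.3/cos3.1° = 1.302 m; N'_1 = 34·cos3.1° − 3·1.302 = 30.0; c'Δl = 0.00; W sinα = 1.8
Slice 2: Δl = 2.0/cos21.3° = 2.147 m; N'_2 = 116·cos21.3° − 15·2.147 = 75.9; c'Δl = 0.00; W sinα = 42.1
Slice 3: Δl = 2.0/cos47.7° = 2.972 m; N'_3 = 62·cos47.7° − 3·2.972 = 32.8; c'Δl = 0.00; W sinα = 45.9
Σc'Δl = 0.0 kN/m; ΣN' = 138.7 kN/m; ΣW sinα = 89.8 kN/m
Resisting = 0.0 + 138.7·tan34.4° = 0.0 + 95.0 = 95.0 kN/m
FS = 95.0 / 89.8 = 1.057

FS = 1.06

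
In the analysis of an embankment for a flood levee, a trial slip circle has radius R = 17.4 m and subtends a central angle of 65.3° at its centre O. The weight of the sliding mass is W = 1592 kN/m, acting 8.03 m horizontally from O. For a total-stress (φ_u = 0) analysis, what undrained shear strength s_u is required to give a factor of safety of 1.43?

FS = s_u·L_a·R / (W·d), so s_u = FS·W·d / (L_a·R).
Arc length L_a = R·θ = 17.4·(65.3°·π/180) = 17.4·1.1397 = 19.83 m
s_u = 1.43·1592·8.03 / (19.83·17.4) = 18280.8 / 345.06 = 52.98 kPa

s_u = 53.0 kPa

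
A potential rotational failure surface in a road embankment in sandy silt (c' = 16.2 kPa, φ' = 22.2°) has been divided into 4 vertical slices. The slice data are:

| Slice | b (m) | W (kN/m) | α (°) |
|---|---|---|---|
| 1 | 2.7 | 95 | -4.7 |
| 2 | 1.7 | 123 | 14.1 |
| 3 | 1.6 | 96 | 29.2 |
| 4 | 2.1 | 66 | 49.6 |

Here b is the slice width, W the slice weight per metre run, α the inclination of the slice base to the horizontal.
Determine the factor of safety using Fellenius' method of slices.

Ordinary method of slices: FS = Σ[c'·Δl_i + (W_i cosα_i)·tanφ'] / Σ W_i sinα_i, with Δl_i = b_i / cosα_i.
Slice 1: Δl = 2.7/cos(-4.7°) = 2.709 m; N'_1 = 95·cos(-4.7°) = 94.7; c'Δl = 43.89; W sinα = -7.8
Slice 2: Δl = 1.7/cos14.1° = 1.753 m; N'_2 = 123·cos14.1° = 119.3; c'Δl = 28.40; W sinα = 30.0
Slice 3: Δl = 1.6/cos29.2° = 1.833 m; N'_3 = 96·cos29.2° = 83.8; c'Δl = 29.69; W sinα = 46.8
Slice 4: Δl = 2.1/cos49.6° = 3.240 m; N'_4 = 66·cos49.6° = 42.8; c'Δl = 52.49; W sinα = 50.3
Σc'Δl = 154.5 kN/m; ΣN' = 340.6 kN/m; ΣW sinα = 119.3 kN/m
Resisting = 154.5 + 340.6·tan22.2° = 154.5 + 139.0 = 293.4 kN/m
FS = 293.4 / 119.3 = 2.460

FS = 2.46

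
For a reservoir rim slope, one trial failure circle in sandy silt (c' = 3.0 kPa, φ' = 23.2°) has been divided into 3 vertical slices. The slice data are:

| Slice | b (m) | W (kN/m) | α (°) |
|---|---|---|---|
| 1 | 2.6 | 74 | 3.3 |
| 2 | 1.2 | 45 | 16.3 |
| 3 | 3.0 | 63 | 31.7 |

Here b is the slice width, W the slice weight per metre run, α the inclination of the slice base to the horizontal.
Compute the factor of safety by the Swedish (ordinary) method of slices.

FS = 1.91

Ordinary method of slices: FS = Σ[c'·Δl_i + (W_i cosα_i)·tanφ'] / Σ W_i sinα_i, with Δl_i = b_i / cosα_i.
Slice 1: Δl = 2.6/cos3.3° = 2.604 m; N'_1 = 74·cos3.3° = 73.9; c'Δl = 7.81; W sinα = 4.3
Slice 2: Δl = 1.2/cos16.3° = 1.250 m; N'_2 = 45·cos16.3° = 43.2; c'Δl = 3.75; W sinα = 12.6
Slice 3: Δl = 3.0/cos31.7° = 3.526 m; N'_3 = 63·cos31.7° = 53.6; c'Δl = 10.58; W sinα = 33.1
Σc'Δl = 22.1 kN/m; ΣN' = 170.7 kN/m; ΣW sinα = 50.0 kN/m
Resisting = 22.1 + 170.7·tan23.2° = 22.1 + 73.1 = 95.3 kN/m
FS = 95.3 / 50.0 = 1.906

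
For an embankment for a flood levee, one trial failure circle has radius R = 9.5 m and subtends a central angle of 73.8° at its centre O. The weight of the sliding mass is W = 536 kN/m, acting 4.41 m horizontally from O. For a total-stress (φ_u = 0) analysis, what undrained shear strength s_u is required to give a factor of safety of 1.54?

s_u = 31.3 kPa

FS = s_u·L_a·R / (W·d), so s_u = FS·W·d / (L_a·R).
Arc length L_a = R·θ = 9.5·(73.8°·π/180) = 9.5·1.2881 = 12.24 m
s_u = 1.54·536·4.41 / (12.24·9.5) = 3640.2 / 116.25 = 31.31 kPa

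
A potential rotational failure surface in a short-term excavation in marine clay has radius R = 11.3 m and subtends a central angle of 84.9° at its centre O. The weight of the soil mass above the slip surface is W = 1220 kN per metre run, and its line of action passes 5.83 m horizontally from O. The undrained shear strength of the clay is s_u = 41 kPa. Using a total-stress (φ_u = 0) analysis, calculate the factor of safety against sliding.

FS = 1.09

Taking moments about the centre O, the resisting moment is provided by the undrained shear strength acting along the arc:
Arc length L_a = R·θ = 11.3·(84.9°·π/180) = 11.3·1.4818 = 16.74 m
M_R = s_u·L_a·R = 41·16.74·11.3 = 7757.6 kN·m/m
M_D = W·d = 1220·5.83 = 7112.6 kN·m/m
FS = M_R / M_D = 7757.6 / 7112.6 = 1.091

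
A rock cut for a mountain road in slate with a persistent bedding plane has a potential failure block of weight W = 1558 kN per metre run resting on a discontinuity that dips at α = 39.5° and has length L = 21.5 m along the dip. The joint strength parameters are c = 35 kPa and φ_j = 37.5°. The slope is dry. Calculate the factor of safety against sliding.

FS = 1.69

Resolving the block weight along and normal to the plane and applying the Mohr–Coulomb strength on the joint:
N' = W cosα = 1558·cos39.5° = 1202.2 kN/m
Driving force T = W sinα = 1558·sin39.5° = 991.0 kN/m
Resisting force R = c·L + N'·tanφ_j = 35·21.5 + 1202.2·tan37.5° = 752.5 + 922.5 = 1675.0 kN/m
FS = R / T = 1675.0 / 991.0 = 1.690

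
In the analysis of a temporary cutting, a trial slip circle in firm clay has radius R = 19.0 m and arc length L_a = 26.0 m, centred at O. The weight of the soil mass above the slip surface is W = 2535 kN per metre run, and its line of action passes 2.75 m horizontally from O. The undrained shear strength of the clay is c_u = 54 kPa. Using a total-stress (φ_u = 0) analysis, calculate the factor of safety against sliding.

FS = 3.83

Taking moments about the centre O, the resisting moment is provided by the undrained shear strength acting along the arc:
M_R = c_u·L_a·R = 54·26.00·19.0 = 26676.0 kN·m/m
M_D = W·d = 2535·2.75 = 6971.2 kN·m/m
FS = M_R / M_D = 26676.0 / 6971.2 = 3.827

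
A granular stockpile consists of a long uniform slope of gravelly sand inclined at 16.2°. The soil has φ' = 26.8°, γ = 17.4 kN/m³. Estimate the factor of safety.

For a dry cohesionless infinite slope the factor of safety is FS = tanφ' / tanβ.
FS = tan26.8° / tan16.2° = 0.5051 / 0.2905 = 1.739

FS = 1.74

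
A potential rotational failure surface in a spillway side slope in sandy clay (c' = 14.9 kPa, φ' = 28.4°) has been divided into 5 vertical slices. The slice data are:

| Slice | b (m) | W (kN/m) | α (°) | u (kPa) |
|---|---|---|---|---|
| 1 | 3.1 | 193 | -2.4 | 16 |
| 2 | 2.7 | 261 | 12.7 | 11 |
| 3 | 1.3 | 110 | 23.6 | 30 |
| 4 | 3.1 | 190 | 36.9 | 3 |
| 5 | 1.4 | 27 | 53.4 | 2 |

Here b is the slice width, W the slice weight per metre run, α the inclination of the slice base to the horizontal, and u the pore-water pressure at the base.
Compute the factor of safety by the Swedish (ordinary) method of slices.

Ordinary method of slices: FS = Σ[c'·Δl_i + (W_i cosα_i − u_i·Δl_i)·tanφ'] / Σ W_i sinα_i, with Δl_i = b_i / cosα_i.
Slice 1: Δl = 3.1/cos(-2.4°) = 3.103 m; N'_1 = 193·cos(-2.4°) − 16·3.103 = 143.2; c'Δl = 46.23; W sinα = -8.1
Slice 2: Δl = 2.7/cos12.7° = 2.768 m; N'_2 = 261·cos12.7° − 11·2.768 = 224.2; c'Δl = 41.24; W sinα = 57.4
Slice 3: Δl = 1.3/cos23.6° = 1.419 m; N'_3 = 110·cos23.6° − 30·1.419 = 58.2; c'Δl = 21.14; W sinα = 44.0
Slice 4: Δl = 3.1/cos36.9° = 3.877 m; N'_4 = 190·cos36.9° − 3·3.877 = 140.3; c'Δl = 57.76; W sinα = 114.1
Slice 5: Δl = 1.4/cos53.4° = 2.348 m; N'_5 = 27·cos53.4° − 2·2.348 = 11.4; c'Δl = 34.99; W sinα = 21.7
Σc'Δl = 201.4 kN/m; ΣN' = 577.3 kN/m; ΣW sinα = 229.1 kN/m
Resisting = 201.4 + 577.3·tan28.4° = 201.4 + 312.2 = 513.5 kN/m
FS = 513.5 / 229.1 = 2.241

FS = 2.24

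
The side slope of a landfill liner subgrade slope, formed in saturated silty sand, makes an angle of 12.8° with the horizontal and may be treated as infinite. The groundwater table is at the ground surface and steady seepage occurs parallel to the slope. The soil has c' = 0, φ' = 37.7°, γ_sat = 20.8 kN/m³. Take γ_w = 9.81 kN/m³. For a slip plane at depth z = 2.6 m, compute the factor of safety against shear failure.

With seepage parallel to the slope and the water table at the surface, the effective normal stress on the slip plane uses the buoyant unit weight γ' = γ_sat − γ_w while the driving shear stress uses γ_sat:
FS = [c' + γ' z cos²β tanφ'] / [γ_sat z sinβ cosβ]
(For c' = 0 this reduces to FS = (γ'/γ_sat)·tanφ'/tanβ.)
γ' = 20.8 − 9.81 = 10.99 kN/m³
Numerator = 0.0 + 10.99·2.6·cos²12.8°·tan37.7° = 0.0 + 10.99·2.6·0.9509·0.7729 = 21.001 kPa
Denominator = 20.8·2.6·sin12.8°·cos12.8° = 20.8·2.6·0.2215·0.9751 = 11.684 kPa
FS = 21.001 / 11.684 = 1.797

FS = 1.80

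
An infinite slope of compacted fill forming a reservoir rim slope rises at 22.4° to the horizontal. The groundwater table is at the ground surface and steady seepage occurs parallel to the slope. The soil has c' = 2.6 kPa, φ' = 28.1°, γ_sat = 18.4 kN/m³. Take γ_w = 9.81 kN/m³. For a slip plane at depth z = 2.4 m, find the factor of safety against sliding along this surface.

With seepage parallel to the slope and the water table at the surface, the effective normal stress on the slip plane uses the buoyant unit weight γ' = γ_sat − γ_w while the driving shear stress uses γ_sat:
FS = [c' + γ' z cos²β tanφ'] / [γ_sat z sinβ cosβ]
γ' = 18.4 − 9.81 = 8.59 kN/m³
Numerator = 2.6 + 8.59·2.4·cos²22.4°·tan28.1° = 2.6 + 8.59·2.4·0.8548·0.5340 = 12.009 kPa
Denominator = 18.4·2.4·sin22.4°·cos22.4° = 18.4·2.4·0.3811·0.9245 = 15.558 kPa
FS = 12.009 / 15.558 = 0.772

FS = 0.77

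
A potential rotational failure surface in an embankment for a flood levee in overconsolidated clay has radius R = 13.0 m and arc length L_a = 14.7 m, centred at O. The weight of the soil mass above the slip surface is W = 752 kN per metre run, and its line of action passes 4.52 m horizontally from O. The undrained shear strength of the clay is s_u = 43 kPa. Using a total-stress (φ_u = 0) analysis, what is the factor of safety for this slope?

Taking moments about the centre O, the resisting moment is provided by the undrained shear strength acting along the arc:
M_R = s_u·L_a·R = 43·14.70·13.0 = 8217.3 kN·m/m
M_D = W·d = 752·4.52 = 3399.0 kN·m/m
FS = M_R / M_D = 8217.3 / 3399.0 = 2.418

FS = 2.42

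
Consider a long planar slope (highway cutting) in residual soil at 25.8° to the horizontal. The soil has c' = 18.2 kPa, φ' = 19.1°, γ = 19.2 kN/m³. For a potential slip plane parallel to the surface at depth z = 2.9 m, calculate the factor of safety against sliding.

FS = 1.55

For an infinite slope with a slip plane parallel to the surface (no pore pressure): FS = [c' + γz cos²β tanφ'] / [γz sinβ cosβ].
γz = 19.2·2.9 = 55.68 kN/m²
Numerator = 18.2 + 55.68·cos²25.8°·tan19.1° = 18.2 + 55.68·0.8106·0.3463 = 33.829 kPa
Denominator = 55.68·sin25.8°·cos25.8° = 55.68·0.4352·0.9003 = 21.818 kPa
FS = 33.829 / 21.818 = 1.550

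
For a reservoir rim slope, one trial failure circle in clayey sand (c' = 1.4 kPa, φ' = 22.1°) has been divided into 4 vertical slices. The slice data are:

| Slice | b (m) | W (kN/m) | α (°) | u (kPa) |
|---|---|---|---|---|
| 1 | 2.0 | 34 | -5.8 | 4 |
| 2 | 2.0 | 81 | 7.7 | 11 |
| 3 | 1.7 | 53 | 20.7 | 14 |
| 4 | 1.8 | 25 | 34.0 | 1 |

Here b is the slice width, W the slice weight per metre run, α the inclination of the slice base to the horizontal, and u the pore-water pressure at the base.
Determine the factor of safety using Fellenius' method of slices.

Ordinary method of slices: FS = Σ[c'·Δl_i + (W_i cosα_i − u_i·Δl_i)·tanφ'] / Σ W_i sinα_i, with Δl_i = b_i / cosα_i.
Slice 1: Δl = 2.0/cos(-5.8°) = 2.010 m; N'_1 = 34·cos(-5.8°) − 4·2.010 = 25.8; c'Δl = 2.81; W sinα = -3.4
Slice 2: Δl = 2.0/cos7.7° = 2.018 m; N'_2 = 81·cos7.7° − 11·2.018 = 58.1; c'Δl = 2.83; W sinα = 10.9
Slice 3: Δl = 1.7/cos20.7° = 1.817 m; N'_3 = 53·cos20.7° − 14·1.817 = 24.1; c'Δl = 2.54; W sinα = 18.7
Slice 4: Δl = 1.8/cos34.0° = 2.171 m; N'_4 = 25·cos34.0° − 1·2.171 = 18.6; c'Δl = 3.04; W sinα = 14.0
Σc'Δl = 11.2 kN/m; ΣN' = 126.5 kN/m; ΣW sinα = 40.1 kN/m
Resisting = 11.2 + 126.5·tan22.1° = 11.2 + 51.4 = 62.6 kN/m
FS = 62.6 / 40.1 = 1.560

FS = 1.56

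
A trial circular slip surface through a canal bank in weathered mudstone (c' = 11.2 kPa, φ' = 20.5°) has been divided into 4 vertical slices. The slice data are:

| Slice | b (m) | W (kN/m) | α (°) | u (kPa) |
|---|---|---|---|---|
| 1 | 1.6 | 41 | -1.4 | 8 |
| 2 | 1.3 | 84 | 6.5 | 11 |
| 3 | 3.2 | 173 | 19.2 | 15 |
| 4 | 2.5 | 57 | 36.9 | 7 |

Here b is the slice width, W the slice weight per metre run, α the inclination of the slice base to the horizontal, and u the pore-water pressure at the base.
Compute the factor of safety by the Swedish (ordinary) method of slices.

FS = 1.94

Ordinary method of slices: FS = Σ[c'·Δl_i + (W_i cosα_i − u_i·Δl_i)·tanφ'] / Σ W_i sinα_i, with Δl_i = b_i / cosα_i.
Slice 1: Δl = 1.6/cos(-1.4°) = 1.600 m; N'_1 = 41·cos(-1.4°) − 8·1.600 = 28.2; c'Δl = 17.93; W sinα = -1.0
Slice 2: Δl = 1.3/cos6.5° = 1.308 m; N'_2 = 84·cos6.5° − 11·1.308 = 69.1; c'Δl = 14.65; W sinα = 9.5
Slice 3: Δl = 3.2/cos19.2° = 3.388 m; N'_3 = 173·cos19.2° − 15·3.388 = 112.5; c'Δl = 37.95; W sinα = 56.9
Slice 4: Δl = 2.5/cos36.9° = 3.126 m; N'_4 = 57·cos36.9° − 7·3.126 = 23.7; c'Δl = 35.01; W sinα = 34.2
Σc'Δl = 105.5 kN/m; ΣN' = 233.5 kN/m; ΣW sinα = 99.6 kN/m
Resisting = 105.5 + 233.5·tan20.5° = 105.5 + 87.3 = 192.8 kN/m
FS = 192.8 / 99.6 = 1.936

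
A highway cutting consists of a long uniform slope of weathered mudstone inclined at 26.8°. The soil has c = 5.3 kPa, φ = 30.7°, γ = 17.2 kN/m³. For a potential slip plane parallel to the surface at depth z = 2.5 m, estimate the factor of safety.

For an infinite slope with a slip plane parallel to the surface (no pore pressure): FS = [c + γz cos²β tanφ] / [γz sinβ cosβ].
γz = 17.2·2.5 = 43.00 kN/m²
Numerator = 5.3 + 43.00·cos²26.8°·tan30.7° = 5.3 + 43.00·0.7967·0.5938 = 25.641 kPa
Denominator = 43.00·sin26.8°·cos26.8° = 43.00·0.4509·0.8926 = 17.305 kPa
FS = 25.641 / 17.305 = 1.482

FS = 1.48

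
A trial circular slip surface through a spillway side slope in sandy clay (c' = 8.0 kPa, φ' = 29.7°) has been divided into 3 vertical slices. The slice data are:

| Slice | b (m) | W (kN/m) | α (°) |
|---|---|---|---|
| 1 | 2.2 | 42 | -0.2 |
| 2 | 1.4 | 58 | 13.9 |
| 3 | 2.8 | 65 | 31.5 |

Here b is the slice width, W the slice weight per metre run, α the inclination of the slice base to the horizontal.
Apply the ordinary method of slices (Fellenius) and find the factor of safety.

Ordinary method of slices: FS = Σ[c'·Δl_i + (W_i cosα_i)·tanφ'] / Σ W_i sinα_i, with Δl_i = b_i / cosα_i.
Slice 1: Δl = 2.2/cos(-0.2°) = 2.200 m; N'_1 = 42·cos(-0.2°) = 42.0; c'Δl = 17.60; W sinα = -0.1
Slice 2: Δl = 1.4/cos13.9° = 1.442 m; N'_2 = 58·cos13.9° = 56.3; c'Δl = 11.54; W sinα = 13.9
Slice 3: Δl = 2.8/cos31.5° = 3.284 m; N'_3 = 65·cos31.5° = 55.4; c'Δl = 26.27; W sinα = 34.0
Σc'Δl = 55.4 kN/m; ΣN' = 153.7 kN/m; ΣW sinα = 47.7 kN/m
Resisting = 55.4 + 153.7·tan29.7° = 55.4 + 87.7 = 143.1 kN/m
FS = 143.1 / 47.7 = 2.997

FS = 3.00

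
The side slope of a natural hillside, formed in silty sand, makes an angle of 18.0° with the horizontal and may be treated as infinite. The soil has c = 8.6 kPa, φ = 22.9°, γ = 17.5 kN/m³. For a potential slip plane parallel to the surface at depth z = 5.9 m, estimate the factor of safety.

FS = 1.58

For an infinite slope with a slip plane parallel to the surface (no pore pressure): FS = [c + γz cos²β tanφ] / [γz sinβ cosβ].
γz = 17.5·5.9 = 103.25 kN/m²
Numerator = 8.6 + 103.25·cos²18.0°·tan22.9° = 8.6 + 103.25·0.9045·0.4224 = 48.050 kPa
Denominator = 103.25·sin18.0°·cos18.0° = 103.25·0.3090·0.9511 = 30.344 kPa
FS = 48.050 / 30.344 = 1.583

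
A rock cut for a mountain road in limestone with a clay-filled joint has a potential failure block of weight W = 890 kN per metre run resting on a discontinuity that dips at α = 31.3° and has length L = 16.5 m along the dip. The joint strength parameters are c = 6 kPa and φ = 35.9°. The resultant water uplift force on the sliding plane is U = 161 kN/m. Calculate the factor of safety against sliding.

FS = 1.15

Resolving the block weight along and normal to the plane and applying the Mohr–Coulomb strength on the joint:
N' = W cosα − U = 890·cos31.3° − 161 = 599.5 kN/m
Driving force T = W sinα = 890·sin31.3° = 462.4 kN/m
Resisting force R = c·L + N'·tanφ = 6·16.5 + 599.5·tan35.9° = 99.0 + 433.9 = 532.9 kN/m
FS = R / T = 532.9 / 462.4 = 1.153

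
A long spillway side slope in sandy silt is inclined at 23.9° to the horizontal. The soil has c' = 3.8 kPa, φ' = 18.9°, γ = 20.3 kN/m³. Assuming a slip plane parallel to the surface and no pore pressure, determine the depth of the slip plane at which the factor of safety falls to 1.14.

z = 1.38 m

Setting FS = 1.14 in FS = [c' + γz cos²β tanφ'] / [γz sinβ cosβ] and solving for z:
z = c' / [γ cosβ (FS·sinβ − cosβ·tanφ')]
  = 3.8 / [20.3·cos23.9°·(1.14·sin23.9° − cos23.9°·tan18.9°)]
  = 3.8 / [20.3·0.9143·(1.14·0.4051 − 0.9143·0.3424)]
  = 3.8 / 2.7624 = 1.376 m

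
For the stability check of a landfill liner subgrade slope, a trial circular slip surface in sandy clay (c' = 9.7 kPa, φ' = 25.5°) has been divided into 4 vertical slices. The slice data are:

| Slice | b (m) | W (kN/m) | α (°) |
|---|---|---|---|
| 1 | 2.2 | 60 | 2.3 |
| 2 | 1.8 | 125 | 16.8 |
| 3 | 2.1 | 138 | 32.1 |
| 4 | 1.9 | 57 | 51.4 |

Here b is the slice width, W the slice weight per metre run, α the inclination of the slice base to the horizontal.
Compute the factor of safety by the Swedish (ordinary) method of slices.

FS = 1.61

Ordinary method of slices: FS = Σ[c'·Δl_i + (W_i cosα_i)·tanφ'] / Σ W_i sinα_i, with Δl_i = b_i / cosα_i.
Slice 1: Δl = 2.2/cos2.3° = 2.202 m; N'_1 = 60·cos2.3° = 60.0; c'Δl = 21.36; W sinα = 2.4
Slice 2: Δl = 1.8/cos16.8° = 1.880 m; N'_2 = 125·cos16.8° = 119.7; c'Δl = 18.24; W sinα = 36.1
Slice 3: Δl = 2.1/cos32.1° = 2.479 m; N'_3 = 138·cos32.1° = 116.9; c'Δl = 24.05; W sinα = 73.3
Slice 4: Δl = 1.9/cos51.4° = 3.045 m; N'_4 = 57·cos51.4° = 35.6; c'Δl = 29.54; W sinα = 44.5
Σc'Δl = 93.2 kN/m; ΣN' = 332.1 kN/m; ΣW sinα = 156.4 kN/m
Resisting = 93.2 + 332.1·tan25.5° = 93.2 + 158.4 = 251.6 kN/m
FS = 251.6 / 156.4 = 1.608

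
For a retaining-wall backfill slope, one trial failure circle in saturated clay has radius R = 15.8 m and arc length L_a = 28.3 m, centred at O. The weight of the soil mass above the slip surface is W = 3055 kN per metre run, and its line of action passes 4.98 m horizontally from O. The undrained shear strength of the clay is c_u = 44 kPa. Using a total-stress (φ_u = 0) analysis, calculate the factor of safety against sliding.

FS = 1.29

Taking moments about the centre O, the resisting moment is provided by the undrained shear strength acting along the arc:
M_R = c_u·L_a·R = 44·28.30·15.8 = 19674.2 kN·m/m
M_D = W·d = 3055·4.98 = 15213.9 kN·m/m
FS = M_R / M_D = 19674.2 / 15213.9 = 1.293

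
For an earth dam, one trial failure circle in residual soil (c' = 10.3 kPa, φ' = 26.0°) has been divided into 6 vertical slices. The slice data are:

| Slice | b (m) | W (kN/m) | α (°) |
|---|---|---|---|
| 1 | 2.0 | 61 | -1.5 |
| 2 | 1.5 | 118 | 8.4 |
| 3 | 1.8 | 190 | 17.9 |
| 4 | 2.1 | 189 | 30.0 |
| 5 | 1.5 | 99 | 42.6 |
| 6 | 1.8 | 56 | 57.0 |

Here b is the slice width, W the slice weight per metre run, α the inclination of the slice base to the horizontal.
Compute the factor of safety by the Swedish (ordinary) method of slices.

FS = 1.56

Ordinary method of slices: FS = Σ[c'·Δl_i + (W_i cosα_i)·tanφ'] / Σ W_i sinα_i, with Δl_i = b_i / cosα_i.
Slice 1: Δl = 2.0/cos(-1.5°) = 2.001 m; N'_1 = 61·cos(-1.5°) = 61.0; c'Δl = 20.61; W sinα = -1.6
Slice 2: Δl = 1.5/cos8.4° = 1.516 m; N'_2 = 118·cos8.4° = 116.7; c'Δl = 15.62; W sinα = 17.2
Slice 3: Δl = 1.8/cos17.9° = 1.892 m; N'_3 = 190·cos17.9° = 180.8; c'Δl = 19.48; W sinα = 58.4
Slice 4: Δl = 2.1/cos30.0° = 2.425 m; N'_4 = 189·cos30.0° = 163.7; c'Δl = 24.98; W sinα = 94.5
Slice 5: Δl = 1.5/cos42.6° = 2.038 m; N'_5 = 99·cos42.6° = 72.9; c'Δl = 20.99; W sinα = 67.0
Slice 6: Δl = 1.8/cos57.0° = 3.305 m; N'_6 = 56·cos57.0° = 30.5; c'Δl = 34.04; W sinα = 47.0
Σc'Δl = 135.7 kN/m; ΣN' = 625.6 kN/m; ΣW sinα = 282.5 kN/m
Resisting = 135.7 + 625.6·tan26.0° = 135.7 + 305.1 = 440.8 kN/m
FS = 440.8 / 282.5 = 1.560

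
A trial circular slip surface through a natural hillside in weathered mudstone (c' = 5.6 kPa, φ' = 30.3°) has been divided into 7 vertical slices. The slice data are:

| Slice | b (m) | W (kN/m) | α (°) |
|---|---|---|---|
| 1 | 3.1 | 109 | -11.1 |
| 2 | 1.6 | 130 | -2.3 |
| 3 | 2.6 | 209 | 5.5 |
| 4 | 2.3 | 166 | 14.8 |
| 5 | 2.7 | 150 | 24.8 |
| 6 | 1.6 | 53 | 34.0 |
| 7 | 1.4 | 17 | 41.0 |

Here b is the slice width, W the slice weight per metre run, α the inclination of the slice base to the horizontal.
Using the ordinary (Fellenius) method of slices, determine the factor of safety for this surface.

FS = 3.99

Ordinary method of slices: FS = Σ[c'·Δl_i + (W_i cosα_i)·tanφ'] / Σ W_i sinα_i, with Δl_i = b_i / cosα_i.
Slice 1: Δl = 3.1/cos(-11.1°) = 3.159 m; N'_1 = 109·cos(-11.1°) = 107.0; c'Δl = 17.69; W sinα = -21.0
Slice 2: Δl = 1.6/cos(-2.3°) = 1.601 m; N'_2 = 130·cos(-2.3°) = 129.9; c'Δl = 8.97; W sinα = -5.2
Slice 3: Δl = 2.6/cos5.5° = 2.612 m; N'_3 = 209·cos5.5° = 208.0; c'Δl = 14.63; W sinα = 20.0
Slice 4: Δl = 2.3/cos14.8° = 2.379 m; N'_4 = 166·cos14.8° = 160.5; c'Δl = 13.32; W sinα = 42.4
Slice 5: Δl = 2.7/cos24.8° = 2.974 m; N'_5 = 150·cos24.8° = 136.2; c'Δl = 16.66; W sinα = 62.9
Slice 6: Δl = 1.6/cos34.0° = 1.930 m; N'_6 = 53·cos34.0° = 43.9; c'Δl = 10.81; W sinα = 29.6
Slice 7: Δl = 1.4/cos41.0° = 1.855 m; N'_7 = 17·cos41.0° = 12.8; c'Δl = 10.39; W sinα = 11.2
Σc'Δl = 92.5 kN/m; ΣN' = 798.3 kN/m; ΣW sinα = 139.9 kN/m
Resisting = 92.5 + 798.3·tan30.3° = 92.5 + 466.5 = 559.0 kN/m
FS = 559.0 / 139.9 = 3.994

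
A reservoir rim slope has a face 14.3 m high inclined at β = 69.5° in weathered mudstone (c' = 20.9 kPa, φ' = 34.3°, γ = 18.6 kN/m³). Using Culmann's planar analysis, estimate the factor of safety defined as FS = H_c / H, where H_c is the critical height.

FS = 1.33

H_c = (4c'/γ) · sinβ cosφ' / [1 − cos(β − φ')]
    = (4·20.9/18.6) · sin69.5°·cos34.3° / [1 − cos35.2°]
    = 4.495 · 0.7738 / 0.1829 = 19.02 m
FS = H_c / H = 19.02 / 14.3 = 1.330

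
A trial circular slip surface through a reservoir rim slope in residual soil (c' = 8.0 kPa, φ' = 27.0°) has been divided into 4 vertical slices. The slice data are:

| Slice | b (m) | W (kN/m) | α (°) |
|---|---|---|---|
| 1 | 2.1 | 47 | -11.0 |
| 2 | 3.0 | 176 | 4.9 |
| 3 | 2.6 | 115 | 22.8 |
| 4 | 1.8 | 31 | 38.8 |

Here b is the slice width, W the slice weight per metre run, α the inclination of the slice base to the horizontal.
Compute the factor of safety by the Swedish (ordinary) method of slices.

Ordinary method of slices: FS = Σ[c'·Δl_i + (W_i cosα_i)·tanφ'] / Σ W_i sinα_i, with Δl_i = b_i / cosα_i.
Slice 1: Δl = 2.1/cos(-11.0°) = 2.139 m; N'_1 = 47·cos(-11.0°) = 46.1; c'Δl = 17.11; W sinα = -9.0
Slice 2: Δl = 3.0/cos4.9° = 3.011 m; N'_2 = 176·cos4.9° = 175.4; c'Δl = 24.09; W sinα = 15.0
Slice 3: Δl = 2.6/cos22.8° = 2.820 m; N'_3 = 115·cos22.8° = 106.0; c'Δl = 22.56; W sinα = 44.6
Slice 4: Δl = 1.8/cos38.8° = 2.310 m; N'_4 = 31·cos38.8° = 24.2; c'Δl = 18.48; W sinα = 19.4
Σc'Δl = 82.2 kN/m; ΣN' = 351.7 kN/m; ΣW sinα = 70.1 kN/m
Resisting = 82.2 + 351.7·tan27.0° = 82.2 + 179.2 = 261.4 kN/m
FS = 261.4 / 70.1 = 3.732

FS = 3.73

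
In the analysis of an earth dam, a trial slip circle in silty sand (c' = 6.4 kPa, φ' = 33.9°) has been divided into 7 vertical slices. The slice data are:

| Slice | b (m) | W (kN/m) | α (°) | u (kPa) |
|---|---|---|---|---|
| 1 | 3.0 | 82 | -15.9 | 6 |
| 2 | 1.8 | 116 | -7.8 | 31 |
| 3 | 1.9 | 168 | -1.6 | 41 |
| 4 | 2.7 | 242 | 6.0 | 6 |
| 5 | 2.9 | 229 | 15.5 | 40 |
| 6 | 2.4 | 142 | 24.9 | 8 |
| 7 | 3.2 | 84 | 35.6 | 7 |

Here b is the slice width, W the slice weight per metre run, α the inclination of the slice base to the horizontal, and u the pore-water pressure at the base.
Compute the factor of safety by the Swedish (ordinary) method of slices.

FS = 3.81

Ordinary method of slices: FS = Σ[c'·Δl_i + (W_i cosα_i − u_i·Δl_i)·tanφ'] / Σ W_i sinα_i, with Δl_i = b_i / cosα_i.
Slice 1: Δl = 3.0/cos(-15.9°) = 3.119 m; N'_1 = 82·cos(-15.9°) − 6·3.119 = 60.1; c'Δl = 19.96; W sinα = -22.5
Slice 2: Δl = 1.8/cos(-7.8°) = 1.817 m; N'_2 = 116·cos(-7.8°) − 31·1.817 = 58.6; c'Δl = 11.63; W sinα = -15.7
Slice 3: Δl = 1.9/cos(-1.6°) = 1.901 m; N'_3 = 168·cos(-1.6°) − 41·1.901 = 90.0; c'Δl = 12.16; W sinα = -4.7
Slice 4: Δl = 2.7/cos6.0° = 2.715 m; N'_4 = 242·cos6.0° − 6·2.715 = 224.4; c'Δl = 17.38; W sinα = 25.3
Slice 5: Δl = 2.9/cos15.5° = 3.009 m; N'_5 = 229·cos15.5° − 40·3.009 = 100.3; c'Δl = 19.26; W sinα = 61.2
Slice 6: Δl = 2.4/cos24.9° = 2.646 m; N'_6 = 142·cos24.9° − 8·2.646 = 107.6; c'Δl = 16.93; W sinα = 59.8
Slice 7: Δl = 3.2/cos35.6° = 3.936 m; N'_7 = 84·cos35.6° − 7·3.936 = 40.8; c'Δl = 25.19; W sinα = 48.9
Σc'Δl = 122.5 kN/m; ΣN' = 681.8 kN/m; ΣW sinα = 152.3 kN/m
Resisting = 122.5 + 681.8·tan33.9° = 122.5 + 458.2 = 580.7 kN/m
FS = 580.7 / 152.3 = 3.813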